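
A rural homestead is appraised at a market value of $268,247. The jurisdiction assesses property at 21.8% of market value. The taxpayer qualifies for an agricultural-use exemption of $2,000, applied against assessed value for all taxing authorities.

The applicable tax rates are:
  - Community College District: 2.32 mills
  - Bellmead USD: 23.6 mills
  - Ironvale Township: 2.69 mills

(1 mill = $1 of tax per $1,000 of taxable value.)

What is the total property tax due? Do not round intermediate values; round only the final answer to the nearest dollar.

Assessed value = $268,247 × 0.218 = $58,477.846
Taxable value = $58,477.846 − $2,000 = $56,477.846
Community College District: $56,477.846 × 0.00232 = $131.02860272
Bellmead USD: $56,477.846 × 0.0236 = $1,332.8771656
Ironvale Township: $56,477.846 × 0.00269 = $151.92540574
Total = $131.02860272 + $1,332.8771656 + $151.92540574 = $1,615.83117406

$1,616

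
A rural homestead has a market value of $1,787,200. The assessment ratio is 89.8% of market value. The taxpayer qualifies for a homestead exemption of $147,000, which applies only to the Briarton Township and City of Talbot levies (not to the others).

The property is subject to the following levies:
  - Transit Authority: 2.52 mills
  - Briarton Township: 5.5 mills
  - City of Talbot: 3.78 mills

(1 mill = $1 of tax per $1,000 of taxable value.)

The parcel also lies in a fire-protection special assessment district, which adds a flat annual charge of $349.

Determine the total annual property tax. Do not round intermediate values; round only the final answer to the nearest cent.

Assessed value = $1,787,200 × 0.898 = $1,604,905.6
Transit Authority: $1,604,905.6 × 0.00252 = $4,044.362112
Briarton Township: ($1,604,905.6 − $147,000) × 0.0055 = $1,457,905.6 × 0.0055 = $8,018.4808
City of Talbot: ($1,604,905.6 − $147,000) × 0.00378 = $1,457,905.6 × 0.00378 = $5,510.883168
Levies subtotal = $17,573.72608
Total = $17,573.72608 + $349 = $17,922.72608

$17,922.73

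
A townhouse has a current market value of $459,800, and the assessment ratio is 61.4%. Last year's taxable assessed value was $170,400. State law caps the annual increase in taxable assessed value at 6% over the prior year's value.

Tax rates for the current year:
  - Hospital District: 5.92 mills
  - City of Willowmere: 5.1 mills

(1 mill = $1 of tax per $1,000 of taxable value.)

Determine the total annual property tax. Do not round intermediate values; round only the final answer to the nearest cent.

Uncapped assessed value = $459,800 × 0.614 = $282,317.2
Cap limit = $170,400 × 1.06 = $180,624
Taxable assessed value = min($282,317.2, $180,624) = $180,624 (cap binds)
Hospital District: $180,624 × 0.00592 = $1,069.29408
City of Willowmere: $180,624 × 0.0051 = $921.1824
Total = $1,990.47648

$1,990.48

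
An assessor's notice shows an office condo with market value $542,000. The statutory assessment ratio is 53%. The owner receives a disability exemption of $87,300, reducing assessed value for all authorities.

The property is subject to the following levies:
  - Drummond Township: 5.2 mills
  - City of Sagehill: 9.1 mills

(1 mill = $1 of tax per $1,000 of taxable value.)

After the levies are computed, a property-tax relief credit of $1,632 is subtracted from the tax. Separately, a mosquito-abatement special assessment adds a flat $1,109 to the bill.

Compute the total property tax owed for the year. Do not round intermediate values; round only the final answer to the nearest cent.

Assessed value = $542,000 × 0.53 = $287,260
Taxable value = $287,260 − $87,300 = $199,960
Drummond Township: $199,960 × 0.0052 = $1,039.792
City of Sagehill: $199,960 × 0.0091 = $1,819.636
Levies subtotal = $2,859.428
After credit = $2,859.428 − $1,632 = $1,227.428
Total = $1,227.428 + $1,109 = $2,336.428

$2,336.43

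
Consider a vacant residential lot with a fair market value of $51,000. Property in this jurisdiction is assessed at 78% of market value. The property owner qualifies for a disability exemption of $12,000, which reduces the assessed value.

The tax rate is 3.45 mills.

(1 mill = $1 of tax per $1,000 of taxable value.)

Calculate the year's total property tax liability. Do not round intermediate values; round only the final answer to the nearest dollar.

Assessed value = $51,000 × 0.78 = $39,780
Taxable value = $39,780 − $12,000 = $27,780
Tax = $27,780 × 0.00345 = $95.841

$96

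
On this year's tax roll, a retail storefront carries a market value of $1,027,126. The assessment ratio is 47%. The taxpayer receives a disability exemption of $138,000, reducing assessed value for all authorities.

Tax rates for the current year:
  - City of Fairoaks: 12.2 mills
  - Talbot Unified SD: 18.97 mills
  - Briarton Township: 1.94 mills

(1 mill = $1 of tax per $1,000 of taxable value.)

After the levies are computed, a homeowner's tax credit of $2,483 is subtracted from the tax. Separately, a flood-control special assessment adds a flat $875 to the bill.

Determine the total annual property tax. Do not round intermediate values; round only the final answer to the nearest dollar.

$9,807

Assessed value = $1,027,126 × 0.47 = $482,749.22
Taxable value = $482,749.22 − $138,000 = $344,749.22
City of Fairoaks: $344,749.22 × 0.0122 = $4,205.940484
Talbot Unified SD: $344,749.22 × 0.01897 = $6,539.8927034
Briarton Township: $344,749.22 × 0.00194 = $668.8134868
Levies subtotal = $11,414.6466742
After credit = $11,414.6466742 − $2,483 = $8,931.6466742
Total = $8,931.6466742 + $875 = $9,806.6466742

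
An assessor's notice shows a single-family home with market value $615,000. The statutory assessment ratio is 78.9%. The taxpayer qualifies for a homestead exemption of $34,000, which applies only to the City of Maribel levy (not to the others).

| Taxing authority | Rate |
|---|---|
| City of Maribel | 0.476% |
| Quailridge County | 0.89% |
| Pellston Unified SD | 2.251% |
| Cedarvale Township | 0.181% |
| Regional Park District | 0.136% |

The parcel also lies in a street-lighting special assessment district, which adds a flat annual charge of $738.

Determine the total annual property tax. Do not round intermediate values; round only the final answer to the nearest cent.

$19,665.30

Assessed value = $615,000 × 0.789 = $485,235
City of Maribel: ($485,235 − $34,000) × 0.00476 = $451,235 × 0.00476 = $2,147.8786
Quailridge County: $485,235 × 0.0089 = $4,318.5915
Pellston Unified SD: $485,235 × 0.02251 = $10,922.63985
Cedarvale Township: $485,235 × 0.00181 = $878.27535
Regional Park District: $485,235 × 0.00136 = $659.9196
Levies subtotal = $18,927.3049
Total = $18,927.3049 + $738 = $19,665.3049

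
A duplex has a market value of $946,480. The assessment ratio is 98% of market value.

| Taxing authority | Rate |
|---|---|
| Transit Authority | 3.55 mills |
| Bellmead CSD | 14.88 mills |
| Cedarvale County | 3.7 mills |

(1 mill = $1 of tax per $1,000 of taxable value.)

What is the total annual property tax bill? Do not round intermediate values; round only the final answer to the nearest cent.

Assessed value = $946,480 × 0.98 = $927,550.4
Transit Authority: $927,550.4 × 0.00355 = $3,292.80392
Bellmead CSD: $927,550.4 × 0.01488 = $13,801.949952
Cedarvale County: $927,550.4 × 0.0037 = $3,431.93648
Total = $3,292.80392 + $13,801.949952 + $3,431.93648 = $20,526.690352

$20,526.69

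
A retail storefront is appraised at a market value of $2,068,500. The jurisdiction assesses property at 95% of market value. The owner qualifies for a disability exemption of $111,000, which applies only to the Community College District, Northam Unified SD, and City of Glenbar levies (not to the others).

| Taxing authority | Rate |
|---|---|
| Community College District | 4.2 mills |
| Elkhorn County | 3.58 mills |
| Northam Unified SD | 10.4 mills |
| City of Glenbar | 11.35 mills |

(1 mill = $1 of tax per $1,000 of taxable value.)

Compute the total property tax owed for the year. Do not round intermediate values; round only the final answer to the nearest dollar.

Assessed value = $2,068,500 × 0.95 = $1,965,075
Community College District: ($1,965,075 − $111,000) × 0.0042 = $1,854,075 × 0.0042 = $7,787.115
Elkhorn County: $1,965,075 × 0.00358 = $7,034.9685
Northam Unified SD: ($1,965,075 − $111,000) × 0.0104 = $1,854,075 × 0.0104 = $19,282.38
City of Glenbar: ($1,965,075 − $111,000) × 0.01135 = $1,854,075 × 0.01135 = $21,043.75125
Total = $55,148.21475

$55,148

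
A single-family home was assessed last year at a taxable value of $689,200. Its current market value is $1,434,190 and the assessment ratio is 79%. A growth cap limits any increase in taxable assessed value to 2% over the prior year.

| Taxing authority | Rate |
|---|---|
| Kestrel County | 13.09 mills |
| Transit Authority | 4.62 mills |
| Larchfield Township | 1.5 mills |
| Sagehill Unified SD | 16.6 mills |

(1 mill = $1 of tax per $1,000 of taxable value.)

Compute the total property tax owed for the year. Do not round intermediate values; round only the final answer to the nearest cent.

Uncapped assessed value = $1,434,190 × 0.79 = $1,133,010.1
Cap limit = $689,200 × 1.02 = $702,984
Taxable assessed value = min($1,133,010.1, $702,984) = $702,984 (cap binds)
Kestrel County: $702,984 × 0.01309 = $9,202.06056
Transit Authority: $702,984 × 0.00462 = $3,247.78608
Larchfield Township: $702,984 × 0.0015 = $1,054.476
Sagehill Unified SD: $702,984 × 0.0166 = $11,669.5344
Total = $25,173.85704

$25,173.86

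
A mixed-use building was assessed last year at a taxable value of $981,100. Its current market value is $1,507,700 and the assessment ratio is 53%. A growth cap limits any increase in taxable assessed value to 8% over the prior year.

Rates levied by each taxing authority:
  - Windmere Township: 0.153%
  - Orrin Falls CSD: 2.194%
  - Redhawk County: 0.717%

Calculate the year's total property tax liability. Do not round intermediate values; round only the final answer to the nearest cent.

$24,483.84

Uncapped assessed value = $1,507,700 × 0.53 = $799,081
Cap limit = $981,100 × 1.08 = $1,059,588
Taxable assessed value = min($799,081, $1,059,588) = $799,081 (cap does not bind)
Windmere Township: $799,081 × 0.00153 = $1,222.59393
Orrin Falls CSD: $799,081 × 0.02194 = $17,531.83714
Redhawk County: $799,081 × 0.00717 = $5,729.41077
Total = $24,483.84184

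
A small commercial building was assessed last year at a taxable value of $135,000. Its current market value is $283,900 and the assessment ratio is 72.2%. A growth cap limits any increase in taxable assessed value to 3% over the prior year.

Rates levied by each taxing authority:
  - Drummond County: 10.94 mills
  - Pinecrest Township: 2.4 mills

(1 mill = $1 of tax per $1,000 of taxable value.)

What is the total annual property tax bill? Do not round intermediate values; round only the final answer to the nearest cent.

Uncapped assessed value = $283,900 × 0.722 = $204,975.8
Cap limit = $135,000 × 1.03 = $139,050
Taxable assessed value = min($204,975.8, $139,050) = $139,050 (cap binds)
Drummond County: $139,050 × 0.01094 = $1,521.207
Pinecrest Township: $139,050 × 0.0024 = $333.72
Total = $1,854.927

$1,854.93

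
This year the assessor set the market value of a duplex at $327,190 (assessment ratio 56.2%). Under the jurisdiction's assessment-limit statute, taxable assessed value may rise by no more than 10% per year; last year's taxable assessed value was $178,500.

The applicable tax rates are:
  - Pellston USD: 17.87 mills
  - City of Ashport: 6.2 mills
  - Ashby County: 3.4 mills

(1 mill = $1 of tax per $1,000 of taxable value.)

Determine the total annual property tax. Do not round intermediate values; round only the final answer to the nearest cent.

Uncapped assessed value = $327,190 × 0.562 = $183,880.78
Cap limit = $178,500 × 1.1 = $196,350
Taxable assessed value = min($183,880.78, $196,350) = $183,880.78 (cap does not bind)
Pellston USD: $183,880.78 × 0.01787 = $3,285.9495386
City of Ashport: $183,880.78 × 0.0062 = $1,140.060836
Ashby County: $183,880.78 × 0.0034 = $625.194652
Total = $5,051.2050266

$5,051.21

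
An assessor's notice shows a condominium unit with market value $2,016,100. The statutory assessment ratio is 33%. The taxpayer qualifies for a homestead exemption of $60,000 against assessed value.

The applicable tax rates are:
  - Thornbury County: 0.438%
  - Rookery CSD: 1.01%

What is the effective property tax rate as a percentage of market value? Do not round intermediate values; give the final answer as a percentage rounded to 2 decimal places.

Assessed value = $2,016,100 × 0.33 = $665,313
Taxable value = $665,313 − $60,000 = $605,313
Thornbury County: $605,313 × 0.00438 = $2,651.27094
Rookery CSD: $605,313 × 0.0101 = $6,113.6613
Total tax = $8,764.93224
Effective rate = $8,764.93224 ÷ $2,016,100 = 0.43% of market value

0.43%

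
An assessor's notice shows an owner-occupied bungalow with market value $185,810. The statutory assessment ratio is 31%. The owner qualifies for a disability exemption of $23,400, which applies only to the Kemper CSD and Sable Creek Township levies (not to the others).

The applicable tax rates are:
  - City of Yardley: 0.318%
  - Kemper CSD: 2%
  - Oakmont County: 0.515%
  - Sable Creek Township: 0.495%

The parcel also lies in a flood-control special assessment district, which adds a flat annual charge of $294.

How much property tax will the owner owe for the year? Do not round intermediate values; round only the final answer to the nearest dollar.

Assessed value = $185,810 × 0.31 = $57,601.1
City of Yardley: $57,601.1 × 0.00318 = $183.171498
Kemper CSD: ($57,601.1 − $23,400) × 0.02 = $34,201.1 × 0.02 = $684.022
Oakmont County: $57,601.1 × 0.00515 = $296.645665
Sable Creek Township: ($57,601.1 − $23,400) × 0.00495 = $34,201.1 × 0.00495 = $169.295445
Levies subtotal = $1,333.134608
Total = $1,333.134608 + $294 = $1,627.134608

$1,627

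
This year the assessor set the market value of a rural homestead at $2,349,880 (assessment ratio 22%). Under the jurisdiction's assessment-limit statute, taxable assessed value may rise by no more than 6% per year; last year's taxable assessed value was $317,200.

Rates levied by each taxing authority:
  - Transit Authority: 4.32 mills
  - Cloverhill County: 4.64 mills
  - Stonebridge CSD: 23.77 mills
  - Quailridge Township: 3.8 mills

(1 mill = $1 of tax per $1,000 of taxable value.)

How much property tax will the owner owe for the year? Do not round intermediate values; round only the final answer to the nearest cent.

Uncapped assessed value = $2,349,880 × 0.22 = $516,973.6
Cap limit = $317,200 × 1.06 = $336,232
Taxable assessed value = min($516,973.6, $336,232) = $336,232 (cap binds)
Transit Authority: $336,232 × 0.00432 = $1,452.52224
Cloverhill County: $336,232 × 0.00464 = $1,560.11648
Stonebridge CSD: $336,232 × 0.02377 = $7,992.23464
Quailridge Township: $336,232 × 0.0038 = $1,277.6816
Total = $12,282.55496

$12,282.55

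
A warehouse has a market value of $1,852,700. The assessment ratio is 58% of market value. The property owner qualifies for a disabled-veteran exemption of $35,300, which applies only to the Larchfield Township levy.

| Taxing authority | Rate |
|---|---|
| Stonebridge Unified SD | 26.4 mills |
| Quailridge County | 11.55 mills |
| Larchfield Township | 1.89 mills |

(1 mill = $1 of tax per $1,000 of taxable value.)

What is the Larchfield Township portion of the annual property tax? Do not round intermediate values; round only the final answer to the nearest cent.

$1,964.21

Assessed value = $1,852,700 × 0.58 = $1,074,566
Larchfield Township taxable value = $1,074,566 − $35,300 = $1,039,266
Larchfield Township levy = $1,039,266 × 0.00189 = $1,964.21274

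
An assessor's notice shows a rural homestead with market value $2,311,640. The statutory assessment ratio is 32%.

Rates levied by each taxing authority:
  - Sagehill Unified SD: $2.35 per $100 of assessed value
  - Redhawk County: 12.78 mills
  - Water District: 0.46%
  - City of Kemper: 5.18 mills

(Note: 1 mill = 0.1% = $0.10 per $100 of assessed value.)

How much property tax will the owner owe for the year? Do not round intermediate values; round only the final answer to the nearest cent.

Assessed value = $2,311,640 × 0.32 = $739,724.8
Sagehill Unified SD: $739,724.8 × 0.0235 = $17,383.5328
Redhawk County: $739,724.8 × 0.01278 = $9,453.682944
Water District: $739,724.8 × 0.0046 = $3,402.73408
City of Kemper: $739,724.8 × 0.00518 = $3,831.774464
Total = $34,071.724288

$34,071.72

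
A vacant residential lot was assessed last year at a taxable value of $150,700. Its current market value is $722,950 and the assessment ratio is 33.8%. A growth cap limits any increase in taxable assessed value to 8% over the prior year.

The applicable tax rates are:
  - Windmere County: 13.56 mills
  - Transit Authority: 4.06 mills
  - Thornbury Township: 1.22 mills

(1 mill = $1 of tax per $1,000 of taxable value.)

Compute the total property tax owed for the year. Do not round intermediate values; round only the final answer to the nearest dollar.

$3,066

Uncapped assessed value = $722,950 × 0.338 = $244,357.1
Cap limit = $150,700 × 1.08 = $162,756
Taxable assessed value = min($244,357.1, $162,756) = $162,756 (cap binds)
Windmere County: $162,756 × 0.01356 = $2,206.97136
Transit Authority: $162,756 × 0.00406 = $660.78936
Thornbury Township: $162,756 × 0.00122 = $198.56232
Total = $3,066.32304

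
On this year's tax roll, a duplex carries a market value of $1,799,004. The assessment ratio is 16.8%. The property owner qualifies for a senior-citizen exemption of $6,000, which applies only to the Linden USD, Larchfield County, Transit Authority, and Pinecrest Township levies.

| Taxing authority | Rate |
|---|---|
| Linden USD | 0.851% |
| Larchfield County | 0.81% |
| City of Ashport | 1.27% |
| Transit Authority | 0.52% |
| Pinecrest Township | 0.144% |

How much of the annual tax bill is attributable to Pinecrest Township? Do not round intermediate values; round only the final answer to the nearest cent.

Assessed value = $1,799,004 × 0.168 = $302,232.672
Pinecrest Township taxable value = $302,232.672 − $6,000 = $296,232.672
Pinecrest Township levy = $296,232.672 × 0.00144 = $426.57504768

$426.58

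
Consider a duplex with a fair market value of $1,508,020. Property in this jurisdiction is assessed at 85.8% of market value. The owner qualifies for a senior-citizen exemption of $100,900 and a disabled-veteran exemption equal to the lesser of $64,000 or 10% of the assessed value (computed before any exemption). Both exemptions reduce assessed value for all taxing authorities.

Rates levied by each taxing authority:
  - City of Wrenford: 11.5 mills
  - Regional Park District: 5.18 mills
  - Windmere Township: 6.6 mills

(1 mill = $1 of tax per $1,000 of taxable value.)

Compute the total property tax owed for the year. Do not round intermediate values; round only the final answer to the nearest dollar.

$26,283

Assessed value = $1,508,020 × 0.858 = $1,293,881.16
Disabled-veteran exemption = min($64,000, 10% × $1,293,881.16) = min($64,000, $129,388.116) = $64,000 (dollar cap binds)
Taxable value = $1,293,881.16 − $100,900 − $64,000 = $1,128,981.16
City of Wrenford: $1,128,981.16 × 0.0115 = $12,983.28334
Regional Park District: $1,128,981.16 × 0.00518 = $5,848.1224088
Windmere Township: $1,128,981.16 × 0.0066 = $7,451.275656
Total = $26,282.6814048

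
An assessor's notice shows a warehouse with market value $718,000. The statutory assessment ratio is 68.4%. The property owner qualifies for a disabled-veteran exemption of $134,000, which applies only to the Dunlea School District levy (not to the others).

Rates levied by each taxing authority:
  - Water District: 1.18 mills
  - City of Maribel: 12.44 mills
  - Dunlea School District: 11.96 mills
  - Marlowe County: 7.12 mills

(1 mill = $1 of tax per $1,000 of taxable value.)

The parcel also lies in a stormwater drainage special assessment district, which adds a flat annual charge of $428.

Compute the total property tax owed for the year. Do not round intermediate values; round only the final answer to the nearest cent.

$14,884.72

Assessed value = $718,000 × 0.684 = $491,112
Water District: $491,112 × 0.00118 = $579.51216
City of Maribel: $491,112 × 0.01244 = $6,109.43328
Dunlea School District: ($491,112 − $134,000) × 0.01196 = $357,112 × 0.01196 = $4,271.05952
Marlowe County: $491,112 × 0.00712 = $3,496.71744
Levies subtotal = $14,456.7224
Total = $14,456.7224 + $428 = $14,884.7224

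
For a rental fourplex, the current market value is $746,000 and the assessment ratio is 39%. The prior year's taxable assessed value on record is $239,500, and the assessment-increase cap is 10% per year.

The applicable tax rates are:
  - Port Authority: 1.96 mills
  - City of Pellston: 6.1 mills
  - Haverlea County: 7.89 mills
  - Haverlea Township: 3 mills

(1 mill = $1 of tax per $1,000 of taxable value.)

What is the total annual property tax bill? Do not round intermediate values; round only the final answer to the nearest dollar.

Uncapped assessed value = $746,000 × 0.39 = $290,940
Cap limit = $239,500 × 1.1 = $263,450
Taxable assessed value = min($290,940, $263,450) = $263,450 (cap binds)
Port Authority: $263,450 × 0.00196 = $516.362
City of Pellston: $263,450 × 0.0061 = $1,607.045
Haverlea County: $263,450 × 0.00789 = $2,078.6205
Haverlea Township: $263,450 × 0.003 = $790.35
Total = $4,992.3775

$4,992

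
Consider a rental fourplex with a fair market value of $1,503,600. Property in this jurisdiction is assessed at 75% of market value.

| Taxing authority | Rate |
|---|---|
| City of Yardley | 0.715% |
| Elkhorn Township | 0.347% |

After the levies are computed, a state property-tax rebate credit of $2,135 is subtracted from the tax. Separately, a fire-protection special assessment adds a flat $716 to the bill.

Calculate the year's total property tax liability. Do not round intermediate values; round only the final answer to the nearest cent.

Assessed value = $1,503,600 × 0.75 = $1,127,700
City of Yardley: $1,127,700 × 0.00715 = $8,063.055
Elkhorn Township: $1,127,700 × 0.00347 = $3,913.119
Levies subtotal = $11,976.174
After credit = $11,976.174 − $2,135 = $9,841.174
Total = $9,841.174 + $716 = $10,557.174

$10,557.17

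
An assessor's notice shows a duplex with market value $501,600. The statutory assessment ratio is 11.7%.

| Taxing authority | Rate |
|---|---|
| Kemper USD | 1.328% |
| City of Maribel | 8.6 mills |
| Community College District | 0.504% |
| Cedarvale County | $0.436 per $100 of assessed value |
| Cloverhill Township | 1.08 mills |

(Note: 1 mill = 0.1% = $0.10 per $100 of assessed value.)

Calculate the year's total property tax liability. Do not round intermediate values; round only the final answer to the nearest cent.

$1,899.12

Assessed value = $501,600 × 0.117 = $58,687.2
Kemper USD: $58,687.2 × 0.01328 = $779.366016
City of Maribel: $58,687.2 × 0.0086 = $504.70992
Community College District: $58,687.2 × 0.00504 = $295.783488
Cedarvale County: $58,687.2 × 0.00436 = $255.876192
Cloverhill Township: $58,687.2 × 0.00108 = $63.382176
Total = $1,899.117792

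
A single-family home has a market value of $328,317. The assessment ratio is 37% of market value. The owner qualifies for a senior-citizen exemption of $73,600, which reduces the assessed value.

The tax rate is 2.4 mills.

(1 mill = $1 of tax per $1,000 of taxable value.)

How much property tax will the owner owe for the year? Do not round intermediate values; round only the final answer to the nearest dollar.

$115

Assessed value = $328,317 × 0.37 = $121,477.29
Taxable value = $121,477.29 − $73,600 = $47,877.29
Tax = $47,877.29 × 0.0024 = $114.905496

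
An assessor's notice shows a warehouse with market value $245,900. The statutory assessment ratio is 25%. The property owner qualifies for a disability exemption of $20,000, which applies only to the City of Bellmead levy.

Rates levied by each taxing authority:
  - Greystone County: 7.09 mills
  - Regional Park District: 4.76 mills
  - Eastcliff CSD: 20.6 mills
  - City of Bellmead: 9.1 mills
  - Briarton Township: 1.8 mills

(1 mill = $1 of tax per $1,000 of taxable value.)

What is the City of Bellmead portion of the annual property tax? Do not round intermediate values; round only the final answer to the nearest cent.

$377.42

Assessed value = $245,900 × 0.25 = $61,475
City of Bellmead taxable value = $61,475 − $20,000 = $41,475
City of Bellmead levy = $41,475 × 0.0091 = $377.4225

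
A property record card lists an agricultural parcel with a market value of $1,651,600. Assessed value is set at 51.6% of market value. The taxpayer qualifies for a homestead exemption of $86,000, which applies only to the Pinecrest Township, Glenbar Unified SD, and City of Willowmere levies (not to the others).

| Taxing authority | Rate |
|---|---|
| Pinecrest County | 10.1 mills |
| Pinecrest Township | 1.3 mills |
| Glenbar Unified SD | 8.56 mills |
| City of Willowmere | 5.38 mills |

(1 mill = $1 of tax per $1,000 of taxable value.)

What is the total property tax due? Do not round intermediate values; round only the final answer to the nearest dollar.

$20,285

Assessed value = $1,651,600 × 0.516 = $852,225.6
Pinecrest County: $852,225.6 × 0.0101 = $8,607.47856
Pinecrest Township: ($852,225.6 − $86,000) × 0.0013 = $766,225.6 × 0.0013 = $996.09328
Glenbar Unified SD: ($852,225.6 − $86,000) × 0.00856 = $766,225.6 × 0.00856 = $6,558.891136
City of Willowmere: ($852,225.6 − $86,000) × 0.00538 = $766,225.6 × 0.00538 = $4,122.293728
Total = $20,284.756704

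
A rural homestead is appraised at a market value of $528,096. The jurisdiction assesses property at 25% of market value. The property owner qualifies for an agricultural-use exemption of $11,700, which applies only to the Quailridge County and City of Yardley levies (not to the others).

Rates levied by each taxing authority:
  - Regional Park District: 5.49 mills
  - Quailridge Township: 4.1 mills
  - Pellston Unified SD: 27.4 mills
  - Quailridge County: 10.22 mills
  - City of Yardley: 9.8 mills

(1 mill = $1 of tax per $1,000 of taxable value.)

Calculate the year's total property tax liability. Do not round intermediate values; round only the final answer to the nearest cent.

$7,292.45

Assessed value = $528,096 × 0.25 = $132,024
Regional Park District: $132,024 × 0.00549 = $724.81176
Quailridge Township: $132,024 × 0.0041 = $541.2984
Pellston Unified SD: $132,024 × 0.0274 = $3,617.4576
Quailridge County: ($132,024 − $11,700) × 0.01022 = $120,324 × 0.01022 = $1,229.71128
City of Yardley: ($132,024 − $11,700) × 0.0098 = $120,324 × 0.0098 = $1,179.1752
Total = $7,292.45424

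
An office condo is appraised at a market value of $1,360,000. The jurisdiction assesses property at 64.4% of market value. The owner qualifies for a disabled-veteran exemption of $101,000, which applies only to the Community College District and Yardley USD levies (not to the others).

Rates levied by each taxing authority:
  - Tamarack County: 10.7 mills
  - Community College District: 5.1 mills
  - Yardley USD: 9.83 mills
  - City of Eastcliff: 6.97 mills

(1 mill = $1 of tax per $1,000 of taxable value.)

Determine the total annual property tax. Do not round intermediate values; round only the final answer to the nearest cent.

$27,044.45

Assessed value = $1,360,000 × 0.644 = $875,840
Tamarack County: $875,840 × 0.0107 = $9,371.488
Community College District: ($875,840 − $101,000) × 0.0051 = $774,840 × 0.0051 = $3,951.684
Yardley USD: ($875,840 − $101,000) × 0.00983 = $774,840 × 0.00983 = $7,616.6772
City of Eastcliff: $875,840 × 0.00697 = $6,104.6048
Total = $27,044.454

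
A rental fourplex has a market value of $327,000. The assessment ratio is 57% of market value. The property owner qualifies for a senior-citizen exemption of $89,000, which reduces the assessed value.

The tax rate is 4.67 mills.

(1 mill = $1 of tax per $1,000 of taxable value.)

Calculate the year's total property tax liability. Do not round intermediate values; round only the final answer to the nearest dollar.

Assessed value = $327,000 × 0.57 = $186,390
Taxable value = $186,390 − $89,000 = $97,390
Tax = $97,390 × 0.00467 = $454.8113

$455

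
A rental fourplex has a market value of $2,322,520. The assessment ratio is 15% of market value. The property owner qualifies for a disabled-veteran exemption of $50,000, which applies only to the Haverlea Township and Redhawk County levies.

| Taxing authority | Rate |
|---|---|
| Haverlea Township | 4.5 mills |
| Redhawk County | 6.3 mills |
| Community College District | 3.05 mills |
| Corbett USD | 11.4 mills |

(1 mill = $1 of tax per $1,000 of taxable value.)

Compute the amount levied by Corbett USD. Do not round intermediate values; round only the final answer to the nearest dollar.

Assessed value = $2,322,520 × 0.15 = $348,378
Corbett USD taxable value = $348,378 (exemption does not apply)
Corbett USD levy = $348,378 × 0.0114 = $3,971.5092

$3,972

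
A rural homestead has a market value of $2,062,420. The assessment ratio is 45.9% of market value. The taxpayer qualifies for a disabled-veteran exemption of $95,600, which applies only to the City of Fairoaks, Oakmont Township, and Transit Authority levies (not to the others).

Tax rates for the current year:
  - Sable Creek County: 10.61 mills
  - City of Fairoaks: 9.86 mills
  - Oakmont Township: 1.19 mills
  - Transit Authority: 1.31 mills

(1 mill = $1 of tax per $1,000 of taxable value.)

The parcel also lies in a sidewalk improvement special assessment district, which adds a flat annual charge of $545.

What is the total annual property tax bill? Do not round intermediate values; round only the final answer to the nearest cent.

$21,107.95

Assessed value = $2,062,420 × 0.459 = $946,650.78
Sable Creek County: $946,650.78 × 0.01061 = $10,043.9647758
City of Fairoaks: ($946,650.78 − $95,600) × 0.00986 = $851,050.78 × 0.00986 = $8,391.3606908
Oakmont Township: ($946,650.78 − $95,600) × 0.00119 = $851,050.78 × 0.00119 = $1,012.7504282
Transit Authority: ($946,650.78 − $95,600) × 0.00131 = $851,050.78 × 0.00131 = $1,114.8765218
Levies subtotal = $20,562.9524166
Total = $20,562.9524166 + $545 = $21,107.9524166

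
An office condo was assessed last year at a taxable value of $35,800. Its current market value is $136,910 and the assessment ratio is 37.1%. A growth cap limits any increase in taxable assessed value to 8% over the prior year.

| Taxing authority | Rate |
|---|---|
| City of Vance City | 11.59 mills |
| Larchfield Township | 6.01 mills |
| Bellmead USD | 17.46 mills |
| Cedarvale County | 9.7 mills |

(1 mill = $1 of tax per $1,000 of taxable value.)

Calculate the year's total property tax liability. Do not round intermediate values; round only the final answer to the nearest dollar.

$1,731

Uncapped assessed value = $136,910 × 0.371 = $50,793.61
Cap limit = $35,800 × 1.08 = $38,664
Taxable assessed value = min($50,793.61, $38,664) = $38,664 (cap binds)
City of Vance City: $38,664 × 0.01159 = $448.11576
Larchfield Township: $38,664 × 0.00601 = $232.37064
Bellmead USD: $38,664 × 0.01746 = $675.07344
Cedarvale County: $38,664 × 0.0097 = $375.0408
Total = $1,730.60064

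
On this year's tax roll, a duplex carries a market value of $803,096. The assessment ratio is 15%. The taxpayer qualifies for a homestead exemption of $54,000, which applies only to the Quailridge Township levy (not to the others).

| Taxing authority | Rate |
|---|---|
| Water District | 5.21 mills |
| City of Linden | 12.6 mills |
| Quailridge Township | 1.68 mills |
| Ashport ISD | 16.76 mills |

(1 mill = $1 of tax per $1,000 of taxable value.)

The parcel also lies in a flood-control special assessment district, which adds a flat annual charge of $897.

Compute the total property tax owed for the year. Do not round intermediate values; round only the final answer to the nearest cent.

Assessed value = $803,096 × 0.15 = $120,464.4
Water District: $120,464.4 × 0.00521 = $627.619524
City of Linden: $120,464.4 × 0.0126 = $1,517.85144
Quailridge Township: ($120,464.4 − $54,000) × 0.00168 = $66,464.4 × 0.00168 = $111.660192
Ashport ISD: $120,464.4 × 0.01676 = $2,018.983344
Levies subtotal = $4,276.1145
Total = $4,276.1145 + $897 = $5,173.1145

$5,173.11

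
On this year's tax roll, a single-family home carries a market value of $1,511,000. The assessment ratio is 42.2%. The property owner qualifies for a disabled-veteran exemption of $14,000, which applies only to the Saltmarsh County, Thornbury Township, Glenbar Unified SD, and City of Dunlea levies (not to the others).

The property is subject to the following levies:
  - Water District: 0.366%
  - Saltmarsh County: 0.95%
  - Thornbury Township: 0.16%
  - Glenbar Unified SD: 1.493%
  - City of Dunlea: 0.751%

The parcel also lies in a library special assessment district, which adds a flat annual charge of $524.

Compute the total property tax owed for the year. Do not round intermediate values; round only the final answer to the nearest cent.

Assessed value = $1,511,000 × 0.422 = $637,642
Water District: $637,642 × 0.00366 = $2,333.76972
Saltmarsh County: ($637,642 − $14,000) × 0.0095 = $623,642 × 0.0095 = $5,924.599
Thornbury Township: ($637,642 − $14,000) × 0.0016 = $623,642 × 0.0016 = $997.8272
Glenbar Unified SD: ($637,642 − $14,000) × 0.01493 = $623,642 × 0.01493 = $9,310.97506
City of Dunlea: ($637,642 − $14,000) × 0.00751 = $623,642 × 0.00751 = $4,683.55142
Levies subtotal = $23,250.7224
Total = $23,250.7224 + $524 = $23,774.7224

$23,774.72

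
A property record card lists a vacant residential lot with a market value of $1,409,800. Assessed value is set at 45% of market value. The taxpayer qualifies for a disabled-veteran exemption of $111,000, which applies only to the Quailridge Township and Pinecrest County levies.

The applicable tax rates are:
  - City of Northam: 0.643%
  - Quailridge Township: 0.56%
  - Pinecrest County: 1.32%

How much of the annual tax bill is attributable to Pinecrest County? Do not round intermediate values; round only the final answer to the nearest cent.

Assessed value = $1,409,800 × 0.45 = $634,410
Pinecrest County taxable value = $634,410 − $111,000 = $523,410
Pinecrest County levy = $523,410 × 0.0132 = $6,909.012

$6,909.01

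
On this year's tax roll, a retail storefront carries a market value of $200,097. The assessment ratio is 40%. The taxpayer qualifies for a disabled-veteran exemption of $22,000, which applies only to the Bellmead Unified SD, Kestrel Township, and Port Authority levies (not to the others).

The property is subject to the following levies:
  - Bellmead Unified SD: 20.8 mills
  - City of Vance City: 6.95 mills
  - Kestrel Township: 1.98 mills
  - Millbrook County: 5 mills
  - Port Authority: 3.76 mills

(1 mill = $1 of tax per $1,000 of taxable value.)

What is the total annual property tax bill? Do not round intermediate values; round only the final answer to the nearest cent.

$2,496.81

Assessed value = $200,097 × 0.4 = $80,038.8
Bellmead Unified SD: ($80,038.8 − $22,000) × 0.0208 = $58,038.8 × 0.0208 = $1,207.20704
City of Vance City: $80,038.8 × 0.00695 = $556.26966
Kestrel Township: ($80,038.8 − $22,000) × 0.00198 = $58,038.8 × 0.00198 = $114.916824
Millbrook County: $80,038.8 × 0.005 = $400.194
Port Authority: ($80,038.8 − $22,000) × 0.00376 = $58,038.8 × 0.00376 = $218.225888
Total = $2,496.813412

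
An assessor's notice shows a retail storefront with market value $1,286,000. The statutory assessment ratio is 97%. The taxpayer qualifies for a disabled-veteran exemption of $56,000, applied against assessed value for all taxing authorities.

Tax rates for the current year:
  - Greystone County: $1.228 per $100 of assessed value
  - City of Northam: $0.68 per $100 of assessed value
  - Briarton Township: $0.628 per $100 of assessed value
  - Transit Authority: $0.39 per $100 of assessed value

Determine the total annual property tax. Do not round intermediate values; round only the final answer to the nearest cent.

Assessed value = $1,286,000 × 0.97 = $1,247,420
Taxable value = $1,247,420 − $56,000 = $1,191,420
Greystone County: $1,191,420 × 0.01228 = $14,630.6376
City of Northam: $1,191,420 × 0.0068 = $8,101.656
Briarton Township: $1,191,420 × 0.00628 = $7,482.1176
Transit Authority: $1,191,420 × 0.0039 = $4,646.538
Total = $14,630.6376 + $8,101.656 + $7,482.1176 + $4,646.538 = $34,860.9492

$34,860.95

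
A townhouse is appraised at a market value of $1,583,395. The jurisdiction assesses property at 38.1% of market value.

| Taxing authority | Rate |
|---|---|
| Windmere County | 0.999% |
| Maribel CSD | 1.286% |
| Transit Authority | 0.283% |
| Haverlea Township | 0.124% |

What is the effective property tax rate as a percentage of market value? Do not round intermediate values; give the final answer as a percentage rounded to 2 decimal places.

Assessed value = $1,583,395 × 0.381 = $603,273.495
Windmere County: $603,273.495 × 0.00999 = $6,026.70221505
Maribel CSD: $603,273.495 × 0.01286 = $7,758.0971457
Transit Authority: $603,273.495 × 0.00283 = $1,707.26399085
Haverlea Township: $603,273.495 × 0.00124 = $748.0591338
Total tax = $16,240.1224854
Effective rate = $16,240.1224854 ÷ $1,583,395 = 1.03% of market value

1.03%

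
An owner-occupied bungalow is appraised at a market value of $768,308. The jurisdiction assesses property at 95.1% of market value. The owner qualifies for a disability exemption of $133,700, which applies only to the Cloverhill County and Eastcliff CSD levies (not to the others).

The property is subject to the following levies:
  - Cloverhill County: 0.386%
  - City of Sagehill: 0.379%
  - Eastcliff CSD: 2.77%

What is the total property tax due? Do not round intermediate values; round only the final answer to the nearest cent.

$21,609.29

Assessed value = $768,308 × 0.951 = $730,660.908
Cloverhill County: ($730,660.908 − $133,700) × 0.00386 = $596,960.908 × 0.00386 = $2,304.26910488
City of Sagehill: $730,660.908 × 0.00379 = $2,769.20484132
Eastcliff CSD: ($730,660.908 − $133,700) × 0.0277 = $596,960.908 × 0.0277 = $16,535.8171516
Total = $21,609.2910978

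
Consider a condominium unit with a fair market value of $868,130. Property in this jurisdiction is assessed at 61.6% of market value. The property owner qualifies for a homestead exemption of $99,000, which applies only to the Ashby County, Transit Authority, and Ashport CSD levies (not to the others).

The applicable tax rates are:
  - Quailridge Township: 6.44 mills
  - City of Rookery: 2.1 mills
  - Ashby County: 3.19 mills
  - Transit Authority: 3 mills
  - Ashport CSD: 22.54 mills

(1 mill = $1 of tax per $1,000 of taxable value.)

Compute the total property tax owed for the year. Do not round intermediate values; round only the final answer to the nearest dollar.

$17,087

Assessed value = $868,130 × 0.616 = $534,768.08
Quailridge Township: $534,768.08 × 0.00644 = $3,443.9064352
City of Rookery: $534,768.08 × 0.0021 = $1,123.012968
Ashby County: ($534,768.08 − $99,000) × 0.00319 = $435,768.08 × 0.00319 = $1,390.1001752
Transit Authority: ($534,768.08 − $99,000) × 0.003 = $435,768.08 × 0.003 = $1,307.30424
Ashport CSD: ($534,768.08 − $99,000) × 0.02254 = $435,768.08 × 0.02254 = $9,822.2125232
Total = $17,086.5363416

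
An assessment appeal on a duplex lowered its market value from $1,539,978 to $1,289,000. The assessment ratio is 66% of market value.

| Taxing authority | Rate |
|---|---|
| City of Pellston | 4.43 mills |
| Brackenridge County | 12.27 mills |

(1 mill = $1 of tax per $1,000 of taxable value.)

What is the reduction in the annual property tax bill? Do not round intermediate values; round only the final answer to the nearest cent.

Old assessed value = $1,539,978 × 0.66 = $1,016,385.48
New assessed value = $1,289,000 × 0.66 = $850,740
Combined rate = 0.00443 + 0.01227 = 0.0167
Old tax = $1,016,385.48 × 0.0167 = $16,973.637516
New tax = $850,740 × 0.0167 = $14,207.358
Reduction = $16,973.637516 − $14,207.358 = $2,766.279516

$2,766.28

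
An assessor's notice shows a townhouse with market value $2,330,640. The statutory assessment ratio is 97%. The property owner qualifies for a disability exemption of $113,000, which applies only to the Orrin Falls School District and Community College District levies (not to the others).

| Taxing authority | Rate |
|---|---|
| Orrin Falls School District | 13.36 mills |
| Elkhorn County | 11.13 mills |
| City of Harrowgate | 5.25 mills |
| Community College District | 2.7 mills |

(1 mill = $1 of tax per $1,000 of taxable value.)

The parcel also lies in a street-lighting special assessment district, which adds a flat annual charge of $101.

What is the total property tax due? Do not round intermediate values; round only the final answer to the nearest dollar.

Assessed value = $2,330,640 × 0.97 = $2,260,720.8
Orrin Falls School District: ($2,260,720.8 − $113,000) × 0.01336 = $2,147,720.8 × 0.01336 = $28,693.549888
Elkhorn County: $2,260,720.8 × 0.01113 = $25,161.822504
City of Harrowgate: $2,260,720.8 × 0.00525 = $11,868.7842
Community College District: ($2,260,720.8 − $113,000) × 0.0027 = $2,147,720.8 × 0.0027 = $5,798.84616
Levies subtotal = $71,523.002752
Total = $71,523.002752 + $101 = $71,624.002752

$71,624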